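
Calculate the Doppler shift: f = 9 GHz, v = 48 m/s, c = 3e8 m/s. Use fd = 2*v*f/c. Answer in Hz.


fd = 2 * 48 * 9000000000.0 / 3e8 = 2880.0 Hz

2880.0 Hz


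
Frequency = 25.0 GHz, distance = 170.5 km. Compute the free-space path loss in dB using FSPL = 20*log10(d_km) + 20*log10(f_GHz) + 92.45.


20*log10(170.5) = 44.63
20*log10(25.0) = 27.96
FSPL = 165.0 dB

165.0 dB


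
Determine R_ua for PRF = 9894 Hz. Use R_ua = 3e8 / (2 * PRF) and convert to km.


R_ua = 3e8 / (2 * 9894) = 15160.7 m = 15.2 km

15.2 km


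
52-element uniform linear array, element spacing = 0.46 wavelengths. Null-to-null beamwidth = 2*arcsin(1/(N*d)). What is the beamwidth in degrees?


1/(N*d) = 1/(52*0.46) = 0.041806
BW = 2*arcsin(0.041806) = 4.8 degrees

4.8 degrees


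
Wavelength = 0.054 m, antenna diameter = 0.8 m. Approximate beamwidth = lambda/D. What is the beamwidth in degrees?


BW_rad = 0.054 / 0.8 = 0.0675
BW_deg = 3.87 degrees

3.87 degrees


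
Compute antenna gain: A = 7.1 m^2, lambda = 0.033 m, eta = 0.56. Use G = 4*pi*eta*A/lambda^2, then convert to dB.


G_linear = 4*pi*0.56*7.1/0.033^2 = 45880.52
G_dB = 10*log10(45880.52) = 46.6 dB

46.6 dB


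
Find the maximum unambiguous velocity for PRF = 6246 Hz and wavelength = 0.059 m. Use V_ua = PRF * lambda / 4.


V_ua = 6246 * 0.059 / 4 = 92.1 m/s

92.1 m/s


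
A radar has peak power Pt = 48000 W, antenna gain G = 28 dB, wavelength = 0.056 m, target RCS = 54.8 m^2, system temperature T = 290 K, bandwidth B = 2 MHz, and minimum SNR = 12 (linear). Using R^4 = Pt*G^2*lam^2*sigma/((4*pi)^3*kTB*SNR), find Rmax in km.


G_lin = 10^(28/10) = 630.957344
R^4 = 48000 * 630.957344^2 * 0.056^2 * 54.8 / ((4*pi)^3 * 1.38e-23 * 290 * 2000000.0 * 12)
R^4 = 1.72298e19 m^4
R_max = (1.72298e19)^(1/4) = 64427.3 m = 64.4 km

64.4 km


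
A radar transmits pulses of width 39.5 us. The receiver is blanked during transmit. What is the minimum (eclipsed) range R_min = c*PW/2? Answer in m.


R_min = 3e8 * 39.5e-6 / 2 = 5925.0 m

5925.0 m


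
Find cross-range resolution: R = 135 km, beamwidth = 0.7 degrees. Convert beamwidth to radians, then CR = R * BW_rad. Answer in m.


BW_rad = 0.012217305
CR = 135000 * 0.012217305 = 1649.3 m

1649.3 m


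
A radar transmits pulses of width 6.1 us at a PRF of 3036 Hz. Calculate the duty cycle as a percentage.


DC = 6.1e-6 * 3036 * 100 = 1.85%

1.85%


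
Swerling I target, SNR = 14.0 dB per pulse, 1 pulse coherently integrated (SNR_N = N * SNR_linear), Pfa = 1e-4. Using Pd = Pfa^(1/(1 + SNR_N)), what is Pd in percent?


SNR_lin = 10^(14.0/10) = 25.11886
SNR_N = 1 * 25.11886 = 25.11886
1/(1 + SNR_N) = 1/26.11886 = 0.0382865
Pd = (1e-4)^0.0382865 = 0.70284
Pd = 70.3%

70.3%


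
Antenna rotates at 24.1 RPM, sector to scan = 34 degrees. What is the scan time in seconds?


t = 34 / (24.1 * 360) * 60 = 0.24 s

0.24 s


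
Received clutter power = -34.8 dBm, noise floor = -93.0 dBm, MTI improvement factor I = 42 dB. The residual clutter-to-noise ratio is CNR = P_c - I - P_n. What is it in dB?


CNR = -34.8 - 42 - (-93.0) = 16.2 dB

16.2 dB


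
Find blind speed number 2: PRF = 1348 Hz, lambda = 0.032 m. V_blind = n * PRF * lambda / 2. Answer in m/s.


V_blind = 2 * 1348 * 0.032 / 2 = 43.1 m/s

43.1 m/s


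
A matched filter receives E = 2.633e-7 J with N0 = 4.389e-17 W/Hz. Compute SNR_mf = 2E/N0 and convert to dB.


SNR_lin = 2 * 2.633e-7 / 4.389e-17 = 1.2e10
SNR_dB = 10*log10(1.2e10) = 100.8 dB

100.8 dB


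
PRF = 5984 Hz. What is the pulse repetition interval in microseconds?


PRI = 1/5984 = 0.0001671123 s = 167.1 us

167.1 us


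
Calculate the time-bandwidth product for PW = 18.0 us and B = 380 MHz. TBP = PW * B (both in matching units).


TBP = 18.0 * 380 = 6840.0

6840.0


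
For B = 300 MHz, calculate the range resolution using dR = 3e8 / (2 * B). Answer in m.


dR = 3e8 / (2 * 300000000.0) = 0.5 m

0.5 m


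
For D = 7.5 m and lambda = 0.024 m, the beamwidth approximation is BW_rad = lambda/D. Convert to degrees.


BW_rad = 0.024 / 7.5 = 0.0032
BW_deg = 0.18 degrees

0.18 degrees


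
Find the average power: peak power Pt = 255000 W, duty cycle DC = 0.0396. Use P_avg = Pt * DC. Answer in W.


P_avg = 255000 * 0.0396 = 10098.0 W

10098.0 W


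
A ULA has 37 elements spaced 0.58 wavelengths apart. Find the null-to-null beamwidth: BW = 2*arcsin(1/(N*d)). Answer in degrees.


1/(N*d) = 1/(37*0.58) = 0.046598
BW = 2*arcsin(0.046598) = 5.3 degrees

5.3 degrees


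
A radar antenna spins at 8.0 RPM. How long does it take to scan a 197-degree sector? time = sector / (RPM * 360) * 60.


t = 197 / (8.0 * 360) * 60 = 4.1 s

4.1 s


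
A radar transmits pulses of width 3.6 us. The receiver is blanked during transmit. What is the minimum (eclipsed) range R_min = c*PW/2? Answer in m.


R_min = 3e8 * 3.6e-6 / 2 = 540.0 m

540.0 m


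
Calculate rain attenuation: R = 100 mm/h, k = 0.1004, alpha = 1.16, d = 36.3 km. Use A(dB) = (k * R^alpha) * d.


gamma = 0.1004 * 100^1.16 = 20.976533 dB/km
A = 20.976533 * 36.3 = 761.45 dB

761.45 dB


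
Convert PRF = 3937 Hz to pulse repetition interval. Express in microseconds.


PRI = 1/3937 = 0.0002540005 s = 254.0 us

254.0 us


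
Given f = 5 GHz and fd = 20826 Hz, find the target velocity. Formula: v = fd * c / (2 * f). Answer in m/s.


v = 20826 * 3e8 / (2 * 5000000000.0) = 624.8 m/s

624.8 m/s


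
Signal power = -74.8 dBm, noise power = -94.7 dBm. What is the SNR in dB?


SNR = -74.8 - (-94.7) = 19.9 dB

19.9 dB


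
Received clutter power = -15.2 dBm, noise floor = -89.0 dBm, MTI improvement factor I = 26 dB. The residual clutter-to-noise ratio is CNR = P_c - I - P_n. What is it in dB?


CNR = -15.2 - 26 - (-89.0) = 47.8 dB

47.8 dB


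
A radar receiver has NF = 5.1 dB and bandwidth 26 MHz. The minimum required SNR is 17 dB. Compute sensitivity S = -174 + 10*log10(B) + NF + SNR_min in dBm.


10*log10(26000000.0) = 74.15
S = -174 + 74.15 + 5.1 + 17 = -77.8 dBm

-77.8 dBm


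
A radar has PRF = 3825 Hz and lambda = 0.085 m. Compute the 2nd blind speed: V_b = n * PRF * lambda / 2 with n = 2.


V_blind = 2 * 3825 * 0.085 / 2 = 325.1 m/s

325.1 m/s


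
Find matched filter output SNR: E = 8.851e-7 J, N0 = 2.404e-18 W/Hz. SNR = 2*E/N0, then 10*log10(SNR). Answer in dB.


SNR_lin = 2 * 8.851e-7 / 2.404e-18 = 7.364e11
SNR_dB = 10*log10(7.364e11) = 118.7 dB

118.7 dB


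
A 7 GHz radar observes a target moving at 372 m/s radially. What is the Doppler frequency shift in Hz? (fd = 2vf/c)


fd = 2 * 372 * 7000000000.0 / 3e8 = 17360.0 Hz

17360.0 Hz


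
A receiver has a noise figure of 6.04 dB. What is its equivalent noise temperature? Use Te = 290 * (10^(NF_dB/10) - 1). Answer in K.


NF_lin = 10^(6.04/10) = 4.017908
Te = 290 * (4.017908 - 1) = 875.2 K

875.2 K


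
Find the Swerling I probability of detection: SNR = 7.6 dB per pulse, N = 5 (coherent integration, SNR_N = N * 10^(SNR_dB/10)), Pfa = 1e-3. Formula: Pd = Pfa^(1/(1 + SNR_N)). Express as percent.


SNR_lin = 10^(7.6/10) = 5.7544
SNR_N = 5 * 5.7544 = 28.772
1/(1 + SNR_N) = 1/29.772 = 0.0335886
Pd = (1e-3)^0.0335886 = 0.79293
Pd = 79.3%

79.3%


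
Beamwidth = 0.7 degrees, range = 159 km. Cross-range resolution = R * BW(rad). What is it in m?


BW_rad = 0.012217305
CR = 159000 * 0.012217305 = 1942.6 m

1942.6 m


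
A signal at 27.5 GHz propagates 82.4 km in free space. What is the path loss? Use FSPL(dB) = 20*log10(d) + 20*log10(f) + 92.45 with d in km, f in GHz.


20*log10(82.4) = 38.32
20*log10(27.5) = 28.79
FSPL = 159.6 dB

159.6 dB


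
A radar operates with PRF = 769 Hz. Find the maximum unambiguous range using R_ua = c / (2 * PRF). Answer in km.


R_ua = 3e8 / (2 * 769) = 195058.5 m = 195.1 km

195.1 km


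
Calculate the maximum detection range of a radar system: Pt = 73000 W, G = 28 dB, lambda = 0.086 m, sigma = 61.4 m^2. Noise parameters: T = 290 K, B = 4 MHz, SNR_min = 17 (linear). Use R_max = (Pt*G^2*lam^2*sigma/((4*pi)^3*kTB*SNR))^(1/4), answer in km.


G_lin = 10^(28/10) = 630.957344
R^4 = 73000 * 630.957344^2 * 0.086^2 * 61.4 / ((4*pi)^3 * 1.38e-23 * 290 * 4000000.0 * 17)
R^4 = 2.44384e19 m^4
R_max = (2.44384e19)^(1/4) = 70310.2 m = 70.3 km

70.3 km


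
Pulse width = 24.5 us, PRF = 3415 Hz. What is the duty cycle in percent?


DC = 24.5e-6 * 3415 * 100 = 8.37%

8.37%


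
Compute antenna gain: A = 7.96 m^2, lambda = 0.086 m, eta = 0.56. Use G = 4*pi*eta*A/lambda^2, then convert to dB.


G_linear = 4*pi*0.56*7.96/0.086^2 = 7573.8
G_dB = 10*log10(7573.8) = 38.8 dB

38.8 dB


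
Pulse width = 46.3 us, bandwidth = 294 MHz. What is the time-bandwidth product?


TBP = 46.3 * 294 = 13612.2

13612.2


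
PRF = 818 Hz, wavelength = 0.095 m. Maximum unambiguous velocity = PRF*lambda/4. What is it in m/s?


V_ua = 818 * 0.095 / 4 = 19.4 m/s

19.4 m/s


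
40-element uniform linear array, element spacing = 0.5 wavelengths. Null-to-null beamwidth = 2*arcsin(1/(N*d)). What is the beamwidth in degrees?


1/(N*d) = 1/(40*0.5) = 0.05
BW = 2*arcsin(0.05) = 5.7 degrees

5.7 degrees


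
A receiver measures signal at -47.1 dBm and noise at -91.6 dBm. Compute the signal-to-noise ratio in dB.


SNR = -47.1 - (-91.6) = 44.5 dB

44.5 dB


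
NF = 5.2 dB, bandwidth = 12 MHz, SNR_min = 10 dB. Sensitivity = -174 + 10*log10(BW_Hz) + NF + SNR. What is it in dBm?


10*log10(12000000.0) = 70.79
S = -174 + 70.79 + 5.2 + 10 = -88.0 dBm

-88.0 dBm


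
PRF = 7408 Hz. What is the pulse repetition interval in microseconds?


PRI = 1/7408 = 0.0001349892 s = 135.0 us

135.0 us


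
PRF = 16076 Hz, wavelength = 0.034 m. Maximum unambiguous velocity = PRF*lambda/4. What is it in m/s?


V_ua = 16076 * 0.034 / 4 = 136.6 m/s

136.6 m/s


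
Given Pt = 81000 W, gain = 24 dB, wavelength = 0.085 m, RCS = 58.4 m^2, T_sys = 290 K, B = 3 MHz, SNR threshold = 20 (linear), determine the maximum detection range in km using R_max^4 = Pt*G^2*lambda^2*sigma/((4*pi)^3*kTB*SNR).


G_lin = 10^(24/10) = 251.188643
R^4 = 81000 * 251.188643^2 * 0.085^2 * 58.4 / ((4*pi)^3 * 1.38e-23 * 290 * 3000000.0 * 20)
R^4 = 4.52562e18 m^4
R_max = (4.52562e18)^(1/4) = 46123.2 m = 46.1 km

46.1 km


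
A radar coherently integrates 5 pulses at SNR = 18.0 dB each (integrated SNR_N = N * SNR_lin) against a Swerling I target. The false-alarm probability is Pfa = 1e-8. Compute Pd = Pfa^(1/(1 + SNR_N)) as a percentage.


SNR_lin = 10^(18.0/10) = 63.09573
SNR_N = 5 * 63.09573 = 315.47865
1/(1 + SNR_N) = 1/316.47865 = 0.0031598
Pd = (1e-8)^0.0031598 = 0.94346
Pd = 94.3%

94.3%


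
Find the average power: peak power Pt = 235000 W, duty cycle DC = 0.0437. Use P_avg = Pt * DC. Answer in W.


P_avg = 235000 * 0.0437 = 10269.5 W

10269.5 W


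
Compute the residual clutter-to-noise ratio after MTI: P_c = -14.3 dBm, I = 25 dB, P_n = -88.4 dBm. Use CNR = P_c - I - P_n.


CNR = -14.3 - 25 - (-88.4) = 49.1 dB

49.1 dB


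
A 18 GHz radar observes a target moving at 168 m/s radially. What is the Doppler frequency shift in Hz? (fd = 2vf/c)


fd = 2 * 168 * 18000000000.0 / 3e8 = 20160.0 Hz

20160.0 Hz


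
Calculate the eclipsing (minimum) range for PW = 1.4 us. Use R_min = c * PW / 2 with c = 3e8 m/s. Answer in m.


R_min = 3e8 * 1.4e-6 / 2 = 210.0 m

210.0 m


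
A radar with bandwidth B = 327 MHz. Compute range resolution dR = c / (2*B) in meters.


dR = 3e8 / (2 * 327000000.0) = 0.46 m

0.46 m


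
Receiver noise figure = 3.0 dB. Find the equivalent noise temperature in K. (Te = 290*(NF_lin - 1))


NF_lin = 10^(3.0/10) = 1.995262
Te = 290 * (1.995262 - 1) = 288.6 K

288.6 K


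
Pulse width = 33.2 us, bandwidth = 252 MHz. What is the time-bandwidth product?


TBP = 33.2 * 252 = 8366.4

8366.4


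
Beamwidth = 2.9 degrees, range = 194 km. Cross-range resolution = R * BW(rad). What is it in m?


BW_rad = 0.050614548
CR = 194000 * 0.050614548 = 9819.2 m

9819.2 m


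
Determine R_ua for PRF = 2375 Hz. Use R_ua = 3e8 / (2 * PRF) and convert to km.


R_ua = 3e8 / (2 * 2375) = 63157.9 m = 63.2 km

63.2 km


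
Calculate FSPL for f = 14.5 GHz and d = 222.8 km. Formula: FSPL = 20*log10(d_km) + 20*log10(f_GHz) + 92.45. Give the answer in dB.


20*log10(222.8) = 46.96
20*log10(14.5) = 23.23
FSPL = 162.6 dB

162.6 dB


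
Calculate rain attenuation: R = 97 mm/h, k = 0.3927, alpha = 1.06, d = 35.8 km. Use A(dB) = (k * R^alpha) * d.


gamma = 0.3927 * 97^1.06 = 50.123217 dB/km
A = 50.123217 * 35.8 = 1794.41 dB

1794.41 dB


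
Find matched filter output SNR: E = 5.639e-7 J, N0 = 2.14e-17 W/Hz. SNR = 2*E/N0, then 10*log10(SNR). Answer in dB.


SNR_lin = 2 * 5.639e-7 / 2.14e-17 = 5.27e10
SNR_dB = 10*log10(5.27e10) = 107.2 dB

107.2 dB


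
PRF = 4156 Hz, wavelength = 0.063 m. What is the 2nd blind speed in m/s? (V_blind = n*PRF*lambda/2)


V_blind = 2 * 4156 * 0.063 / 2 = 261.8 m/s

261.8 m/s


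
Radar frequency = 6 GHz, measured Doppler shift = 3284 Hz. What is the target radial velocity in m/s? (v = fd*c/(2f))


v = 3284 * 3e8 / (2 * 6000000000.0) = 82.1 m/s

82.1 m/s


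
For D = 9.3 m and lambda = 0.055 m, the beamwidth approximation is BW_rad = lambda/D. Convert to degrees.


BW_rad = 0.055 / 9.3 = 0.005914
BW_deg = 0.34 degrees

0.34 degrees


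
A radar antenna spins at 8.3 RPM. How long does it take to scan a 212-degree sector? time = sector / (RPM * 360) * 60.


t = 212 / (8.3 * 360) * 60 = 4.26 s

4.26 s


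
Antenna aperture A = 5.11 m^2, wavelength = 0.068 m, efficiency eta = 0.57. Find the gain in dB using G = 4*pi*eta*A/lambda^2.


G_linear = 4*pi*0.57*5.11/0.068^2 = 7915.67
G_dB = 10*log10(7915.67) = 39.0 dB

39.0 dB


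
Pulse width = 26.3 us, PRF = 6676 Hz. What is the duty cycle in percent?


DC = 26.3e-6 * 6676 * 100 = 17.56%

17.56%


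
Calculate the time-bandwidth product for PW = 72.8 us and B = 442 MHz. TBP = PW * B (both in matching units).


TBP = 72.8 * 442 = 32177.6

32177.6


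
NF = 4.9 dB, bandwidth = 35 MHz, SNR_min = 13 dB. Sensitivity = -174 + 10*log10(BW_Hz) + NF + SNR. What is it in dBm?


10*log10(35000000.0) = 75.44
S = -174 + 75.44 + 4.9 + 13 = -80.7 dBm

-80.7 dBm


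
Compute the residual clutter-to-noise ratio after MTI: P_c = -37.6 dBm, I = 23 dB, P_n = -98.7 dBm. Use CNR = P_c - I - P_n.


CNR = -37.6 - 23 - (-98.7) = 38.1 dB

38.1 dB


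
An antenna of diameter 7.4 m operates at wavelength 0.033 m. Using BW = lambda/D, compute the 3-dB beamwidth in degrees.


BW_rad = 0.033 / 7.4 = 0.004459
BW_deg = 0.26 degrees

0.26 degrees


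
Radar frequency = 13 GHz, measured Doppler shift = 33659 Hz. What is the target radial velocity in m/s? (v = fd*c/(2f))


v = 33659 * 3e8 / (2 * 13000000000.0) = 388.4 m/s

388.4 m/s


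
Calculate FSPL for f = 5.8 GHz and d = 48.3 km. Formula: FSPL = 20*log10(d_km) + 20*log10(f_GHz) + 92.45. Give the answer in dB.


20*log10(48.3) = 33.68
20*log10(5.8) = 15.27
FSPL = 141.4 dB

141.4 dB


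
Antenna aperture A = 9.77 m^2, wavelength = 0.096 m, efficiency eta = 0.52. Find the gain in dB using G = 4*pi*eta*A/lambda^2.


G_linear = 4*pi*0.52*9.77/0.096^2 = 6927.32
G_dB = 10*log10(6927.32) = 38.4 dB

38.4 dB


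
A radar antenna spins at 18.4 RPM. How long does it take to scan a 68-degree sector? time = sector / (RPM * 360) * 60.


t = 68 / (18.4 * 360) * 60 = 0.62 s

0.62 s


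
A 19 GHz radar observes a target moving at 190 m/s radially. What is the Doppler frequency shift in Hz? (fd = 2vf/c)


fd = 2 * 190 * 19000000000.0 / 3e8 = 24066.7 Hz

24066.7 Hz


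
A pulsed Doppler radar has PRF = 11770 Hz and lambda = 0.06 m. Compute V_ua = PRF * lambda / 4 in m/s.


V_ua = 11770 * 0.06 / 4 = 176.6 m/s

176.6 m/s


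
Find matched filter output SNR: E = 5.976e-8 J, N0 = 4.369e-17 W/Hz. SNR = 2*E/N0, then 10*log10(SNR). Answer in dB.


SNR_lin = 2 * 5.976e-8 / 4.369e-17 = 2.736e9
SNR_dB = 10*log10(2.736e9) = 94.4 dB

94.4 dB


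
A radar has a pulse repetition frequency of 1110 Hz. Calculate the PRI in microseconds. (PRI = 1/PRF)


PRI = 1/1110 = 0.0009009009 s = 900.9 us

900.9 us


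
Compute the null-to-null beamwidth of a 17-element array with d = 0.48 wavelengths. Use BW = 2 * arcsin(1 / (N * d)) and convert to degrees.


1/(N*d) = 1/(17*0.48) = 0.122549
BW = 2*arcsin(0.122549) = 14.1 degrees

14.1 degrees


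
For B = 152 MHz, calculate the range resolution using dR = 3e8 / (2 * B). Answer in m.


dR = 3e8 / (2 * 152000000.0) = 0.99 m

0.99 m


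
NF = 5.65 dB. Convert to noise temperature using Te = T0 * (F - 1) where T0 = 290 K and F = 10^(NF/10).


NF_lin = 10^(5.65/10) = 3.672823
Te = 290 * (3.672823 - 1) = 775.1 K

775.1 K


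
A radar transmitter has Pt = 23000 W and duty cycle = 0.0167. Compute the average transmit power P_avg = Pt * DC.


P_avg = 23000 * 0.0167 = 384.1 W

384.1 W


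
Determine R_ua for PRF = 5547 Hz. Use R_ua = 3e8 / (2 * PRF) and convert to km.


R_ua = 3e8 / (2 * 5547) = 27041.6 m = 27.0 km

27.0 km


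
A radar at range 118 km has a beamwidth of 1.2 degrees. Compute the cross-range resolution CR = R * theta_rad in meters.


BW_rad = 0.020943951
CR = 118000 * 0.020943951 = 2471.4 m

2471.4 m


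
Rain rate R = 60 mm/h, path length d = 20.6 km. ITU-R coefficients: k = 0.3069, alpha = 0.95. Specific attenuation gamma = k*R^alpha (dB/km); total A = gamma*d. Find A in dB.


gamma = 0.3069 * 60^0.95 = 15.005158 dB/km
A = 15.005158 * 20.6 = 309.11 dB

309.11 dB


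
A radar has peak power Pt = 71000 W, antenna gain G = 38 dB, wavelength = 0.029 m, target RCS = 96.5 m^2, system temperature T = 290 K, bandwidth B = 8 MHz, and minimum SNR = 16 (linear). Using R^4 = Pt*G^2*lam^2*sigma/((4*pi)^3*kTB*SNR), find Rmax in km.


G_lin = 10^(38/10) = 6309.573445
R^4 = 71000 * 6309.573445^2 * 0.029^2 * 96.5 / ((4*pi)^3 * 1.38e-23 * 290 * 8000000.0 * 16)
R^4 = 2.25665e20 m^4
R_max = (2.25665e20)^(1/4) = 122564.9 m = 122.6 km

122.6 km


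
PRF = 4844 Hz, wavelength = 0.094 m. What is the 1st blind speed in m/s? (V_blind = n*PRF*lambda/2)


V_blind = 1 * 4844 * 0.094 / 2 = 227.7 m/s

227.7 m/s


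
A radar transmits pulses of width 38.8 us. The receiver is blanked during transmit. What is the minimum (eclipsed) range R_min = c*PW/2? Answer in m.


R_min = 3e8 * 38.8e-6 / 2 = 5820.0 m

5820.0 m


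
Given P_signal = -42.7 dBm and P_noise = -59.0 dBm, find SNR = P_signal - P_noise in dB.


SNR = -42.7 - (-59.0) = 16.3 dB

16.3 dB


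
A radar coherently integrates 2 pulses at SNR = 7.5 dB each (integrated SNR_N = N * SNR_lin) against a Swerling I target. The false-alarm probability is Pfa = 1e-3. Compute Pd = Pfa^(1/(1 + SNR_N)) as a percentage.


SNR_lin = 10^(7.5/10) = 5.62341
SNR_N = 2 * 5.62341 = 11.24682
1/(1 + SNR_N) = 1/12.24682 = 0.0816538
Pd = (1e-3)^0.0816538 = 0.5689
Pd = 56.9%

56.9%


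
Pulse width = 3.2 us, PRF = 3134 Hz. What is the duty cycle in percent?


DC = 3.2e-6 * 3134 * 100 = 1.0%

1.0%


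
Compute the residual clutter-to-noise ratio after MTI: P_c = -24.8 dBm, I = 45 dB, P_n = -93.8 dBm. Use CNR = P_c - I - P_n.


CNR = -24.8 - 45 - (-93.8) = 24.0 dB

24.0 dB


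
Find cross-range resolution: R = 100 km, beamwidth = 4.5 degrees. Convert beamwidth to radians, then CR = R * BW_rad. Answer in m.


BW_rad = 0.078539816
CR = 100000 * 0.078539816 = 7854.0 m

7854.0 m


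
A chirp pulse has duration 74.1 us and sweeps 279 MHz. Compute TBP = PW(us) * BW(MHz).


TBP = 74.1 * 279 = 20673.9

20673.9


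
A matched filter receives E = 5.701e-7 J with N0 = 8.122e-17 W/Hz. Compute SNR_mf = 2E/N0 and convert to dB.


SNR_lin = 2 * 5.701e-7 / 8.122e-17 = 1.404e10
SNR_dB = 10*log10(1.404e10) = 101.5 dB

101.5 dB


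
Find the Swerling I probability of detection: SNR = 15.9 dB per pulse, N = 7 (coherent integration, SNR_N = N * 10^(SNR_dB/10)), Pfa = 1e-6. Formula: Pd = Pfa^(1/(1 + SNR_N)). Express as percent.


SNR_lin = 10^(15.9/10) = 38.90451
SNR_N = 7 * 38.90451 = 272.33157
1/(1 + SNR_N) = 1/273.33157 = 0.0036586
Pd = (1e-6)^0.0036586 = 0.95071
Pd = 95.1%

95.1%


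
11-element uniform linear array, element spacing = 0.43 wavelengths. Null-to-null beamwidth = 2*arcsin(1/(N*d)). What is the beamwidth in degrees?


1/(N*d) = 1/(11*0.43) = 0.211416
BW = 2*arcsin(0.211416) = 24.4 degrees

24.4 degrees


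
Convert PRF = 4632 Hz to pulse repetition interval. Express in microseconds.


PRI = 1/4632 = 0.0002158895 s = 215.9 us

215.9 us


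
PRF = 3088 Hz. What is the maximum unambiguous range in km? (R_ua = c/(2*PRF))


R_ua = 3e8 / (2 * 3088) = 48575.1 m = 48.6 km

48.6 km


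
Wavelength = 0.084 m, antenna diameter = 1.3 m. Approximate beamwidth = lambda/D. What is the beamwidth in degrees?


BW_rad = 0.084 / 1.3 = 0.064615
BW_deg = 3.7 degrees

3.7 degrees


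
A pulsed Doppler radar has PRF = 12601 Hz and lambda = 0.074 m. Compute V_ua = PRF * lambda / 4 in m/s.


V_ua = 12601 * 0.074 / 4 = 233.1 m/s

233.1 m/s


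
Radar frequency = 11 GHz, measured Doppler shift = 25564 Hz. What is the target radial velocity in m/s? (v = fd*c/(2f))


v = 25564 * 3e8 / (2 * 11000000000.0) = 348.6 m/s

348.6 m/s


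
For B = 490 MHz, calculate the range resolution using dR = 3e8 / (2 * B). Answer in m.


dR = 3e8 / (2 * 490000000.0) = 0.31 m

0.31 m


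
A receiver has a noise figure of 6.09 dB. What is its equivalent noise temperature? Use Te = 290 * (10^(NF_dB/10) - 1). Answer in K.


NF_lin = 10^(6.09/10) = 4.064433
Te = 290 * (4.064433 - 1) = 888.7 K

888.7 K


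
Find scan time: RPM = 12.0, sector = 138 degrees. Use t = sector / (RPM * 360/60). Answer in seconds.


t = 138 / (12.0 * 360) * 60 = 1.92 s

1.92 s


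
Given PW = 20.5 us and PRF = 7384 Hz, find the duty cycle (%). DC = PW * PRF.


DC = 20.5e-6 * 7384 * 100 = 15.14%

15.14%


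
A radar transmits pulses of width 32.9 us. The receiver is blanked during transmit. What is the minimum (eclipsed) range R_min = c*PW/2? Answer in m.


R_min = 3e8 * 32.9e-6 / 2 = 4935.0 m

4935.0 m


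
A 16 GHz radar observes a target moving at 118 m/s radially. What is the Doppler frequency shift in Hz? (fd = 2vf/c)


fd = 2 * 118 * 16000000000.0 / 3e8 = 12586.7 Hz

12586.7 Hz


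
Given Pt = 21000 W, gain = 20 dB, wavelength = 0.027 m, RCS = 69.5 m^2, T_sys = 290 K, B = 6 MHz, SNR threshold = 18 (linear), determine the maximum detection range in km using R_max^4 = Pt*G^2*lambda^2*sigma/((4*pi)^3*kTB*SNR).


G_lin = 10^(20/10) = 100.0
R^4 = 21000 * 100.0^2 * 0.027^2 * 69.5 / ((4*pi)^3 * 1.38e-23 * 290 * 6000000.0 * 18)
R^4 = 1.24051e16 m^4
R_max = (1.24051e16)^(1/4) = 10553.6 m = 10.6 km

10.6 km


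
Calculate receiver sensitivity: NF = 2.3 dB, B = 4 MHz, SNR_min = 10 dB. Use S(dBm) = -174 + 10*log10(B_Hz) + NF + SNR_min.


10*log10(4000000.0) = 66.02
S = -174 + 66.02 + 2.3 + 10 = -95.7 dBm

-95.7 dBm


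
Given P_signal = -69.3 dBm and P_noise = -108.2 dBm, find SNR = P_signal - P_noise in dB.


SNR = -69.3 - (-108.2) = 38.9 dB

38.9 dB


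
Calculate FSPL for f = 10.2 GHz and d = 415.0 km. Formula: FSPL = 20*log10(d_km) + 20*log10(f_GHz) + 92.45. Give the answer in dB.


20*log10(415.0) = 52.36
20*log10(10.2) = 20.17
FSPL = 165.0 dB

165.0 dB


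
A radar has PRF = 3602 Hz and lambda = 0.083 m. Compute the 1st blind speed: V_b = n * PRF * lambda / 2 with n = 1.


V_blind = 1 * 3602 * 0.083 / 2 = 149.5 m/s

149.5 m/s


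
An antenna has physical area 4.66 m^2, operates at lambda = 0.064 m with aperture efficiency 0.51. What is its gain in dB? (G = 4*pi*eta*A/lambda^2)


G_linear = 4*pi*0.51*4.66/0.064^2 = 7291.32
G_dB = 10*log10(7291.32) = 38.6 dB

38.6 dB


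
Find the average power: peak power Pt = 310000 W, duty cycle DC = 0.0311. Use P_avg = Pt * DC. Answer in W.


P_avg = 310000 * 0.0311 = 9641.0 W

9641.0 W


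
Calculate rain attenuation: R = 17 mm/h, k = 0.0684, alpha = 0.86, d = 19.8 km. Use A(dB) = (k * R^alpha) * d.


gamma = 0.0684 * 17^0.86 = 0.782064 dB/km
A = 0.782064 * 19.8 = 15.48 dB

15.48 dB


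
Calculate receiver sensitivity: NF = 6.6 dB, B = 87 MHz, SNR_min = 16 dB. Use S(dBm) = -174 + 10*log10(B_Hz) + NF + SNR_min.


10*log10(87000000.0) = 79.4
S = -174 + 79.4 + 6.6 + 16 = -72.0 dBm

-72.0 dBm


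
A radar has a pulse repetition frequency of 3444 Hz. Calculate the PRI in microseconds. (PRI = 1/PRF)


PRI = 1/3444 = 0.00029036 s = 290.4 us

290.4 us


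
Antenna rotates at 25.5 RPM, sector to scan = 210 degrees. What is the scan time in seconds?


t = 210 / (25.5 * 360) * 60 = 1.37 s

1.37 s


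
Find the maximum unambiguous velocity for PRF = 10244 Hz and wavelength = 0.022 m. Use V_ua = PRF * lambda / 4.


V_ua = 10244 * 0.022 / 4 = 56.3 m/s

56.3 m/s


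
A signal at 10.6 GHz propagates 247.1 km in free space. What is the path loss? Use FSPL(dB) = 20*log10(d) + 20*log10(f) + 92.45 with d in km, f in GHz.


20*log10(247.1) = 47.86
20*log10(10.6) = 20.51
FSPL = 160.8 dB

160.8 dB


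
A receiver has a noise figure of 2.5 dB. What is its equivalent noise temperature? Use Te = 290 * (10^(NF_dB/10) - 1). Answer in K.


NF_lin = 10^(2.5/10) = 1.778279
Te = 290 * (1.778279 - 1) = 225.7 K

225.7 K


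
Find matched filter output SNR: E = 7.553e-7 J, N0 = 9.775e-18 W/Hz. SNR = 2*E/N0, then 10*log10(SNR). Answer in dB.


SNR_lin = 2 * 7.553e-7 / 9.775e-18 = 1.545e11
SNR_dB = 10*log10(1.545e11) = 111.9 dB

111.9 dB


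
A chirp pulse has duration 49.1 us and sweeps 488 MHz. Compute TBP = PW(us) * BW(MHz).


TBP = 49.1 * 488 = 23960.8

23960.8


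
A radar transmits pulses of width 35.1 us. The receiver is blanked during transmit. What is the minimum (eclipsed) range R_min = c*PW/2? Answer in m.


R_min = 3e8 * 35.1e-6 / 2 = 5265.0 m

5265.0 m


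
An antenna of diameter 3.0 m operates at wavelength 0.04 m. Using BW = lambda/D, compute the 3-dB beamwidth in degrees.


BW_rad = 0.04 / 3.0 = 0.013333
BW_deg = 0.76 degrees

0.76 degrees


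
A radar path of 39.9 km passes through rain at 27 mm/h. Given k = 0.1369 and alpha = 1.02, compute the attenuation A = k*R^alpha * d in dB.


gamma = 0.1369 * 27^1.02 = 3.948158 dB/km
A = 3.948158 * 39.9 = 157.53 dB

157.53 dB


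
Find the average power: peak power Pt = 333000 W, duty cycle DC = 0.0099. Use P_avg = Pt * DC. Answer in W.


P_avg = 333000 * 0.0099 = 3296.7 W

3296.7 W


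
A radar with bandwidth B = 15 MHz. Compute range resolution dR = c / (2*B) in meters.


dR = 3e8 / (2 * 15000000.0) = 10.0 m

10.0 m


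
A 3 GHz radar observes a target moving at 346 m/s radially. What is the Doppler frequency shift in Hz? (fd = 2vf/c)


fd = 2 * 346 * 3000000000.0 / 3e8 = 6920.0 Hz

6920.0 Hz


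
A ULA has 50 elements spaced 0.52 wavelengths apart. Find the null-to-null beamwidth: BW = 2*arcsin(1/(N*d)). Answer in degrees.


1/(N*d) = 1/(50*0.52) = 0.038462
BW = 2*arcsin(0.038462) = 4.4 degrees

4.4 degrees


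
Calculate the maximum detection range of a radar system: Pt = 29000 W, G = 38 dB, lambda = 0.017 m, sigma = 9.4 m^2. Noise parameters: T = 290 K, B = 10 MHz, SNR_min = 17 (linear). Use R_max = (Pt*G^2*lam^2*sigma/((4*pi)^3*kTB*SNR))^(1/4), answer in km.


G_lin = 10^(38/10) = 6309.573445
R^4 = 29000 * 6309.573445^2 * 0.017^2 * 9.4 / ((4*pi)^3 * 1.38e-23 * 290 * 10000000.0 * 17)
R^4 = 2.3231e18 m^4
R_max = (2.3231e18)^(1/4) = 39040.6 m = 39.0 km

39.0 km


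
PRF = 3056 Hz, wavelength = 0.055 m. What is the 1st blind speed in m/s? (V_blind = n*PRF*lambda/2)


V_blind = 1 * 3056 * 0.055 / 2 = 84.0 m/s

84.0 m/s


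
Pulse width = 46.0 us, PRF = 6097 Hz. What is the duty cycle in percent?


DC = 46.0e-6 * 6097 * 100 = 28.05%

28.05%


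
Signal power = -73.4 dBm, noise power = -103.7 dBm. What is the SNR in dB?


SNR = -73.4 - (-103.7) = 30.3 dB

30.3 dB


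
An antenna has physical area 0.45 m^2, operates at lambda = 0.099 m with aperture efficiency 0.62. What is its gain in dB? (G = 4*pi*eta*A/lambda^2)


G_linear = 4*pi*0.62*0.45/0.099^2 = 357.72
G_dB = 10*log10(357.72) = 25.5 dB

25.5 dB


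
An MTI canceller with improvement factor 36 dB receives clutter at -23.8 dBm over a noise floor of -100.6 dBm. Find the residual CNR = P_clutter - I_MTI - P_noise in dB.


CNR = -23.8 - 36 - (-100.6) = 40.8 dB

40.8 dB


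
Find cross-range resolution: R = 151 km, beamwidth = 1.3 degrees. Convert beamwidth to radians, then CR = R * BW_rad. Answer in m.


BW_rad = 0.02268928
CR = 151000 * 0.02268928 = 3426.1 m

3426.1 m


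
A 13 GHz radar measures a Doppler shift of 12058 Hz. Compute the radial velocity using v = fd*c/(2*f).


v = 12058 * 3e8 / (2 * 13000000000.0) = 139.1 m/s

139.1 m/s


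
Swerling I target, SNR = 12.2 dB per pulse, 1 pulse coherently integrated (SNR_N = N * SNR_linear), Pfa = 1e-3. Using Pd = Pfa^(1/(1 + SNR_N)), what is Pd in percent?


SNR_lin = 10^(12.2/10) = 16.59587
SNR_N = 1 * 16.59587 = 16.59587
1/(1 + SNR_N) = 1/17.59587 = 0.0568315
Pd = (1e-3)^0.0568315 = 0.67531
Pd = 67.5%

67.5%


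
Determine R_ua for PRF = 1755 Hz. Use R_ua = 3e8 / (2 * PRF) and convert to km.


R_ua = 3e8 / (2 * 1755) = 85470.1 m = 85.5 km

85.5 km


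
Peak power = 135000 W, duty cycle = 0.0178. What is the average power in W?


P_avg = 135000 * 0.0178 = 2403.0 W

2403.0 W


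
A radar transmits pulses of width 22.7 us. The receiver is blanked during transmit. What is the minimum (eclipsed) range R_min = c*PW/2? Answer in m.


R_min = 3e8 * 22.7e-6 / 2 = 3405.0 m

3405.0 m


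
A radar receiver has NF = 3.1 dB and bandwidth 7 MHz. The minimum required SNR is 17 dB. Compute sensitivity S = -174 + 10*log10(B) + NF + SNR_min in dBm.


10*log10(7000000.0) = 68.45
S = -174 + 68.45 + 3.1 + 17 = -85.4 dBm

-85.4 dBm


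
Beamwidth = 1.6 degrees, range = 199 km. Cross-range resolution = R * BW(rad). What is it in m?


BW_rad = 0.027925268
CR = 199000 * 0.027925268 = 5557.1 m

5557.1 m


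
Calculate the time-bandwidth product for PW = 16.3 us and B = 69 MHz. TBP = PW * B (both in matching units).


TBP = 16.3 * 69 = 1124.7

1124.7


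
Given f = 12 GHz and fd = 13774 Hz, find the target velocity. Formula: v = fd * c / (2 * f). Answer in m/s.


v = 13774 * 3e8 / (2 * 12000000000.0) = 172.2 m/s

172.2 m/s


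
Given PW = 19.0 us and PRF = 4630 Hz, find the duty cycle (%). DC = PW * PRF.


DC = 19.0e-6 * 4630 * 100 = 8.8%

8.8%


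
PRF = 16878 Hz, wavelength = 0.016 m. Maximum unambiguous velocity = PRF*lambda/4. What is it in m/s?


V_ua = 16878 * 0.016 / 4 = 67.5 m/s

67.5 m/s


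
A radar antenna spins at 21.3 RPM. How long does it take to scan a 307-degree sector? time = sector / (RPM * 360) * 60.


t = 307 / (21.3 * 360) * 60 = 2.4 s

2.4 s


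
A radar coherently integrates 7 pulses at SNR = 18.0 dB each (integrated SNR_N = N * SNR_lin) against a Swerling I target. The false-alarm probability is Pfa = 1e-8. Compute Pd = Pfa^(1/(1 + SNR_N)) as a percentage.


SNR_lin = 10^(18.0/10) = 63.09573
SNR_N = 7 * 63.09573 = 441.67011
1/(1 + SNR_N) = 1/442.67011 = 0.002259
Pd = (1e-8)^0.002259 = 0.95924
Pd = 95.9%

95.9%


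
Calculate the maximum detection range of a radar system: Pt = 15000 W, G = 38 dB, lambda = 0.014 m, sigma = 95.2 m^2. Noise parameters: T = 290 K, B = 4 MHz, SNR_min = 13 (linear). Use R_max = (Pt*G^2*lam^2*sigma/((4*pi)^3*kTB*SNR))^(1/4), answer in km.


G_lin = 10^(38/10) = 6309.573445
R^4 = 15000 * 6309.573445^2 * 0.014^2 * 95.2 / ((4*pi)^3 * 1.38e-23 * 290 * 4000000.0 * 13)
R^4 = 2.6982e19 m^4
R_max = (2.6982e19)^(1/4) = 72072.3 m = 72.1 km

72.1 km


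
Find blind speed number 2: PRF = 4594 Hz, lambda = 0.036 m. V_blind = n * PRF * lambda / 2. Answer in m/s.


V_blind = 2 * 4594 * 0.036 / 2 = 165.4 m/s

165.4 m/s


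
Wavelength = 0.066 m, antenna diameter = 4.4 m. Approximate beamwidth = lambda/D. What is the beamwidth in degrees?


BW_rad = 0.066 / 4.4 = 0.015
BW_deg = 0.86 degrees

0.86 degrees


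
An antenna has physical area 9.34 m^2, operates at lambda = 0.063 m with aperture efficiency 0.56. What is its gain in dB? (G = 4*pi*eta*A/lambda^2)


G_linear = 4*pi*0.56*9.34/0.063^2 = 16560.13
G_dB = 10*log10(16560.13) = 42.2 dB

42.2 dB


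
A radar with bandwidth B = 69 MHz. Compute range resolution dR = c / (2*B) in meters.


dR = 3e8 / (2 * 69000000.0) = 2.17 m

2.17 m


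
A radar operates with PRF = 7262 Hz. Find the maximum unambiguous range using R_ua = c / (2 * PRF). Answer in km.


R_ua = 3e8 / (2 * 7262) = 20655.5 m = 20.7 km

20.7 km


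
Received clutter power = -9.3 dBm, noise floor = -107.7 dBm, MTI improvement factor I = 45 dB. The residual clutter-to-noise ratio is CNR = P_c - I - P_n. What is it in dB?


CNR = -9.3 - 45 - (-107.7) = 53.4 dB

53.4 dB


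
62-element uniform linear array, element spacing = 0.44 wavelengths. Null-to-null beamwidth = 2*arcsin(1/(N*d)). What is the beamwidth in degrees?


1/(N*d) = 1/(62*0.44) = 0.036657
BW = 2*arcsin(0.036657) = 4.2 degrees

4.2 degrees


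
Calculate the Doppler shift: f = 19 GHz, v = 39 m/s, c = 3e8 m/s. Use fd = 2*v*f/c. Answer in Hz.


fd = 2 * 39 * 19000000000.0 / 3e8 = 4940.0 Hz

4940.0 Hz


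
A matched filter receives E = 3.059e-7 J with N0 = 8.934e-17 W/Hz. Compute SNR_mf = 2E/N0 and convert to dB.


SNR_lin = 2 * 3.059e-7 / 8.934e-17 = 6.848e9
SNR_dB = 10*log10(6.848e9) = 98.4 dB

98.4 dB


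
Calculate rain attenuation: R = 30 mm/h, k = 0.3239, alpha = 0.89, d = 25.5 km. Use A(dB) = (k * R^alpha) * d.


gamma = 0.3239 * 30^0.89 = 6.684191 dB/km
A = 6.684191 * 25.5 = 170.45 dB

170.45 dB


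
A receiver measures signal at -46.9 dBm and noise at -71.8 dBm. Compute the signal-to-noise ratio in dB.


SNR = -46.9 - (-71.8) = 24.9 dB

24.9 dB


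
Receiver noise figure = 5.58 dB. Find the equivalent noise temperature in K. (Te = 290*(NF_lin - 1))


NF_lin = 10^(5.58/10) = 3.614099
Te = 290 * (3.614099 - 1) = 758.1 K

758.1 K


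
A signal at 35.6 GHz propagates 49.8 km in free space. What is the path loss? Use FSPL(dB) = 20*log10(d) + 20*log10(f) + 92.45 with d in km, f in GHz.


20*log10(49.8) = 33.94
20*log10(35.6) = 31.03
FSPL = 157.4 dB

157.4 dB


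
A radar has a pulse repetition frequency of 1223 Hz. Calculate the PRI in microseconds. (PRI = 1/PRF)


PRI = 1/1223 = 0.0008176615 s = 817.7 us

817.7 us


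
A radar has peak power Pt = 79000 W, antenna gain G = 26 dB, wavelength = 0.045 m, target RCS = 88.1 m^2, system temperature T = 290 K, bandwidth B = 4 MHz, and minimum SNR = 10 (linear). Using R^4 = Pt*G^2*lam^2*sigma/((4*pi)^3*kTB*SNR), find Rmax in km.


G_lin = 10^(26/10) = 398.107171
R^4 = 79000 * 398.107171^2 * 0.045^2 * 88.1 / ((4*pi)^3 * 1.38e-23 * 290 * 4000000.0 * 10)
R^4 = 7.03172e18 m^4
R_max = (7.03172e18)^(1/4) = 51495.0 m = 51.5 km

51.5 km


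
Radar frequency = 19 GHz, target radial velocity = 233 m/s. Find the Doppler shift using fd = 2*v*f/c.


fd = 2 * 233 * 19000000000.0 / 3e8 = 29513.3 Hz

29513.3 Hz


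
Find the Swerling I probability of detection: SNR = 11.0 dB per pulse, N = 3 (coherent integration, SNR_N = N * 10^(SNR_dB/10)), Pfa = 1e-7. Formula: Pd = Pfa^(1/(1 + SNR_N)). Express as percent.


SNR_lin = 10^(11.0/10) = 12.58925
SNR_N = 3 * 12.58925 = 37.76775
1/(1 + SNR_N) = 1/38.76775 = 0.0257946
Pd = (1e-7)^0.0257946 = 0.65984
Pd = 66.0%

66.0%


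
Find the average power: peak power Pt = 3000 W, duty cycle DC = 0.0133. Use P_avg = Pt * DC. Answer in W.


P_avg = 3000 * 0.0133 = 39.9 W

39.9 W


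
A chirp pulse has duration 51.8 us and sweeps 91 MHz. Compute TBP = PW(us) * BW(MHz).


TBP = 51.8 * 91 = 4713.8

4713.8


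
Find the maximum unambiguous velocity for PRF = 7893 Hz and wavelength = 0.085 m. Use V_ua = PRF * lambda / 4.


V_ua = 7893 * 0.085 / 4 = 167.7 m/s

167.7 m/s


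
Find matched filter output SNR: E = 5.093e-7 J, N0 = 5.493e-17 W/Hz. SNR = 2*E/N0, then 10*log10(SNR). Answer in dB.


SNR_lin = 2 * 5.093e-7 / 5.493e-17 = 1.854e10
SNR_dB = 10*log10(1.854e10) = 102.7 dB

102.7 dB


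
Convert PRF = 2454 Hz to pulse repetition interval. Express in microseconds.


PRI = 1/2454 = 0.000407498 s = 407.5 us

407.5 us


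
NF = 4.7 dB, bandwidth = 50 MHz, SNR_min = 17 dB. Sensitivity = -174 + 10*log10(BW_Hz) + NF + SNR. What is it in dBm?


10*log10(50000000.0) = 76.99
S = -174 + 76.99 + 4.7 + 17 = -75.3 dBm

-75.3 dBm


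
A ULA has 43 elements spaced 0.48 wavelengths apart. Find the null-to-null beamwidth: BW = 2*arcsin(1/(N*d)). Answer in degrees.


1/(N*d) = 1/(43*0.48) = 0.04845
BW = 2*arcsin(0.04845) = 5.6 degrees

5.6 degrees


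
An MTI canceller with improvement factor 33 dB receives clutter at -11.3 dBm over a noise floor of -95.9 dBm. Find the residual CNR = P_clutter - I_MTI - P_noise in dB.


CNR = -11.3 - 33 - (-95.9) = 51.6 dB

51.6 dB


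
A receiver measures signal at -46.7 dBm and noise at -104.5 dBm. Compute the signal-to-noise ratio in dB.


SNR = -46.7 - (-104.5) = 57.8 dB

57.8 dB


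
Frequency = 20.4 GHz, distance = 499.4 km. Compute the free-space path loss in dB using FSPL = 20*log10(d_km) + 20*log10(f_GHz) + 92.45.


20*log10(499.4) = 53.97
20*log10(20.4) = 26.19
FSPL = 172.6 dB

172.6 dB


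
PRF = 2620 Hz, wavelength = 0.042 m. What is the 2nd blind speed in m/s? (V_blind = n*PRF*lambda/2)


V_blind = 2 * 2620 * 0.042 / 2 = 110.0 m/s

110.0 m/s


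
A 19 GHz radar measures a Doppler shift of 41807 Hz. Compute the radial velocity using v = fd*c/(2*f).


v = 41807 * 3e8 / (2 * 19000000000.0) = 330.1 m/s

330.1 m/s


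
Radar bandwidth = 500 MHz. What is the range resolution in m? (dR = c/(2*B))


dR = 3e8 / (2 * 500000000.0) = 0.3 m

0.3 m


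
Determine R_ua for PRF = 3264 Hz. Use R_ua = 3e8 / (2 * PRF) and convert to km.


R_ua = 3e8 / (2 * 3264) = 45955.9 m = 46.0 km

46.0 km


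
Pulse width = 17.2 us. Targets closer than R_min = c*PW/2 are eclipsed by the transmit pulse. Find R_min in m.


R_min = 3e8 * 17.2e-6 / 2 = 2580.0 m

2580.0 m


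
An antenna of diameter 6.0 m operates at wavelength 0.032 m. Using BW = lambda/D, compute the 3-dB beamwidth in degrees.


BW_rad = 0.032 / 6.0 = 0.005333
BW_deg = 0.31 degrees

0.31 degrees


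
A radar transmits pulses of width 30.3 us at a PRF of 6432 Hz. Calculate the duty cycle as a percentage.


DC = 30.3e-6 * 6432 * 100 = 19.49%

19.49%


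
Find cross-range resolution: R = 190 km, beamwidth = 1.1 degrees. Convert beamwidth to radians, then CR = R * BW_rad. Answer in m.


BW_rad = 0.019198622
CR = 190000 * 0.019198622 = 3647.7 m

3647.7 m


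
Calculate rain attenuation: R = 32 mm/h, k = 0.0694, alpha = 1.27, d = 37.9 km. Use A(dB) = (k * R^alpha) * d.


gamma = 0.0694 * 32^1.27 = 5.661088 dB/km
A = 5.661088 * 37.9 = 214.56 dB

214.56 dB


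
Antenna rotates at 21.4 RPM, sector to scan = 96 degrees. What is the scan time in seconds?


t = 96 / (21.4 * 360) * 60 = 0.75 s

0.75 s


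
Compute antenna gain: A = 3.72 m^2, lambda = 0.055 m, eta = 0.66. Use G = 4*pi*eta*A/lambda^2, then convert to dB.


G_linear = 4*pi*0.66*3.72/0.055^2 = 10199.32
G_dB = 10*log10(10199.32) = 40.1 dB

40.1 dB


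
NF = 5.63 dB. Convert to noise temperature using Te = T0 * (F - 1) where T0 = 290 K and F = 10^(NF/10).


NF_lin = 10^(5.63/10) = 3.655948
Te = 290 * (3.655948 - 1) = 770.2 K

770.2 K


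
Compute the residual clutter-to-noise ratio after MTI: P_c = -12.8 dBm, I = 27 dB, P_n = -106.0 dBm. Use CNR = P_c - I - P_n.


CNR = -12.8 - 27 - (-106.0) = 66.2 dB

66.2 dB
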